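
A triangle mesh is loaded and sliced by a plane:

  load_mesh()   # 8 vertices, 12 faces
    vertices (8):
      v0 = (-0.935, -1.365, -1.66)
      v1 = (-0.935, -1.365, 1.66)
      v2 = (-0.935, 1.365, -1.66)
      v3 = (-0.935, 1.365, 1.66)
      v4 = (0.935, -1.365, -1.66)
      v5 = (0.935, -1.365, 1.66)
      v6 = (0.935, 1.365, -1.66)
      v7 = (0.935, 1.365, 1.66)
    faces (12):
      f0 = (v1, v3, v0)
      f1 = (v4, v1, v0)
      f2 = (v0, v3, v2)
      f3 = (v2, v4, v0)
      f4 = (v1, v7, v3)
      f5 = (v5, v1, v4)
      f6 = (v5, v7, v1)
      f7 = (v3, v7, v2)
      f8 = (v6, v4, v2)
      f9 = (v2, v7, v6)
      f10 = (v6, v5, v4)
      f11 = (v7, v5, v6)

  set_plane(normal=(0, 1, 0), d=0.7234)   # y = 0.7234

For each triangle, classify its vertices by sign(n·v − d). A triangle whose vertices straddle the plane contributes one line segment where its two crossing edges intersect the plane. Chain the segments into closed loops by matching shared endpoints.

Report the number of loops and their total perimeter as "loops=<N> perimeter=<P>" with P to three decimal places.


loops=1 perimeter=10.380

Straddling triangles (8 of 12):
  (v1,v3,v0) [-+-] → (-0.935, 0.7234, 1.66)–(-0.935, 0.7234, 0.879739)  len=0.7803
  (v0,v3,v2) [-++] → (-0.935, 0.7234, 0.879739)–(-0.935, 0.7234, -1.66)  len=2.5397
  (v2,v4,v0) [+--] → (-0.495516, 0.7234, -1.66)–(-0.935, 0.7234, -1.66)  len=0.4395
  (v1,v7,v3) [-++] → (0.495516, 0.7234, 1.66)–(-0.935, 0.7234, 1.66)  len=1.4305
  (v5,v7,v1) [-+-] → (0.935, 0.7234, 1.66)–(0.495516, 0.7234, 1.66)  len=0.4395
  (v6,v4,v2) [+-+] → (0.935, 0.7234, -1.66)–(-0.495516, 0.7234, -1.66)  len=1.4305
  (v6,v5,v4) [+--] → (0.935, 0.7234, -0.879739)–(0.935, 0.7234, -1.66)  len=0.7803
  (v7,v5,v6) [+-+] → (0.935, 0.7234, 1.66)–(0.935, 0.7234, -0.879739)  len=2.5397

Chained into 1 loop(s):
  loop 1: 8 segments, perimeter = 10.3800
Total perimeter = 10.380


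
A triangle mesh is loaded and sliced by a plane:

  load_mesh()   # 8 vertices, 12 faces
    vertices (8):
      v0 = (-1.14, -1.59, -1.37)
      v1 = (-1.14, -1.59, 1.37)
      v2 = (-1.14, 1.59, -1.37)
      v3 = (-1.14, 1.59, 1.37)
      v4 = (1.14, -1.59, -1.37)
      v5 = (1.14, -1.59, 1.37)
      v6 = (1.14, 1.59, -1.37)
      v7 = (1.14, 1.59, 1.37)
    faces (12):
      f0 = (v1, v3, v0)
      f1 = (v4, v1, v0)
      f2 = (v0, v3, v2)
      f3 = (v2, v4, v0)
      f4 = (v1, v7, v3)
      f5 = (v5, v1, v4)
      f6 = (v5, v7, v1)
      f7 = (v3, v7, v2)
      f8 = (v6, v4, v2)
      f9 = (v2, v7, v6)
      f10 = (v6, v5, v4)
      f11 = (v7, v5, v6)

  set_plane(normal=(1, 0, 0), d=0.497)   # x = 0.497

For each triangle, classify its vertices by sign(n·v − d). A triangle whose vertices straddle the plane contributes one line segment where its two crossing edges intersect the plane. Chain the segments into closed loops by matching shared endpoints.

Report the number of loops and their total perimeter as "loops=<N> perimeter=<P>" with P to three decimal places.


loops=1 perimeter=11.840

Straddling triangles (8 of 12):
  (v4,v1,v0) [+--] → (0.497, -1.59, -0.597272)–(0.497, -1.59, -1.37)  len=0.7727
  (v2,v4,v0) [-+-] → (0.497, -0.693184, -1.37)–(0.497, -1.59, -1.37)  len=0.8968
  (v1,v7,v3) [-+-] → (0.497, 0.693184, 1.37)–(0.497, 1.59, 1.37)  len=0.8968
  (v5,v1,v4) [+-+] → (0.497, -1.59, 1.37)–(0.497, -1.59, -0.597272)  len=1.9673
  (v5,v7,v1) [++-] → (0.497, 0.693184, 1.37)–(0.497, -1.59, 1.37)  len=2.2832
  (v3,v7,v2) [-+-] → (0.497, 1.59, 1.37)–(0.497, 1.59, 0.597272)  len=0.7727
  (v6,v4,v2) [++-] → (0.497, -0.693184, -1.37)–(0.497, 1.59, -1.37)  len=2.2832
  (v2,v7,v6) [-++] → (0.497, 1.59, 0.597272)–(0.497, 1.59, -1.37)  len=1.9673

Chained into 1 loop(s):
  loop 1: 8 segments, perimeter = 11.8400
Total perimeter = 11.840


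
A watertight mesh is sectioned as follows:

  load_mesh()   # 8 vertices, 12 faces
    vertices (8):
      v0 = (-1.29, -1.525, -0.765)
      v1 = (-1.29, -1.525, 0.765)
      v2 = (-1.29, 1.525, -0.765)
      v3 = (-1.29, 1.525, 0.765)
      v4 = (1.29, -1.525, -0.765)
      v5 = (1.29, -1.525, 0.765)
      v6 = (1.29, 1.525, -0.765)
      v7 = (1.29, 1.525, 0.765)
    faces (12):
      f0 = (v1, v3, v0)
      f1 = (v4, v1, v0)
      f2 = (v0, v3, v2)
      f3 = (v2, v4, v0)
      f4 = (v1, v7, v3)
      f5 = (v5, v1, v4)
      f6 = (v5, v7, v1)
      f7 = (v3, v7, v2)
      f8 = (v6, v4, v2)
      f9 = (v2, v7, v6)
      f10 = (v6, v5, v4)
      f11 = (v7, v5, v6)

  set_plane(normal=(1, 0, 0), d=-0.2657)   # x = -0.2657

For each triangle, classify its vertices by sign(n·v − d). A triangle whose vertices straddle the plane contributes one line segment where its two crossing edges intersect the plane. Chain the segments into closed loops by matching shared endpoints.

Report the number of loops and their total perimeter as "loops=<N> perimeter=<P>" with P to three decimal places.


Straddling triangles (8 of 12):
  (v4,v1,v0) [+--] → (-0.2657, -1.525, 0.157566)–(-0.2657, -1.525, -0.765)  len=0.9226
  (v2,v4,v0) [-+-] → (-0.2657, 0.314103, -0.765)–(-0.2657, -1.525, -0.765)  len=1.8391
  (v1,v7,v3) [-+-] → (-0.2657, -0.314103, 0.765)–(-0.2657, 1.525, 0.765)  len=1.8391
  (v5,v1,v4) [+-+] → (-0.2657, -1.525, 0.765)–(-0.2657, -1.525, 0.157566)  len=0.6074
  (v5,v7,v1) [++-] → (-0.2657, -0.314103, 0.765)–(-0.2657, -1.525, 0.765)  len=1.2109
  (v3,v7,v2) [-+-] → (-0.2657, 1.525, 0.765)–(-0.2657, 1.525, -0.157566)  len=0.9226
  (v6,v4,v2) [++-] → (-0.2657, 0.314103, -0.765)–(-0.2657, 1.525, -0.765)  len=1.2109
  (v2,v7,v6) [-++] → (-0.2657, 1.525, -0.157566)–(-0.2657, 1.525, -0.765)  len=0.6074

Chained into 1 loop(s):
  loop 1: 8 segments, perimeter = 9.1600
Total perimeter = 9.160

loops=1 perimeter=9.160


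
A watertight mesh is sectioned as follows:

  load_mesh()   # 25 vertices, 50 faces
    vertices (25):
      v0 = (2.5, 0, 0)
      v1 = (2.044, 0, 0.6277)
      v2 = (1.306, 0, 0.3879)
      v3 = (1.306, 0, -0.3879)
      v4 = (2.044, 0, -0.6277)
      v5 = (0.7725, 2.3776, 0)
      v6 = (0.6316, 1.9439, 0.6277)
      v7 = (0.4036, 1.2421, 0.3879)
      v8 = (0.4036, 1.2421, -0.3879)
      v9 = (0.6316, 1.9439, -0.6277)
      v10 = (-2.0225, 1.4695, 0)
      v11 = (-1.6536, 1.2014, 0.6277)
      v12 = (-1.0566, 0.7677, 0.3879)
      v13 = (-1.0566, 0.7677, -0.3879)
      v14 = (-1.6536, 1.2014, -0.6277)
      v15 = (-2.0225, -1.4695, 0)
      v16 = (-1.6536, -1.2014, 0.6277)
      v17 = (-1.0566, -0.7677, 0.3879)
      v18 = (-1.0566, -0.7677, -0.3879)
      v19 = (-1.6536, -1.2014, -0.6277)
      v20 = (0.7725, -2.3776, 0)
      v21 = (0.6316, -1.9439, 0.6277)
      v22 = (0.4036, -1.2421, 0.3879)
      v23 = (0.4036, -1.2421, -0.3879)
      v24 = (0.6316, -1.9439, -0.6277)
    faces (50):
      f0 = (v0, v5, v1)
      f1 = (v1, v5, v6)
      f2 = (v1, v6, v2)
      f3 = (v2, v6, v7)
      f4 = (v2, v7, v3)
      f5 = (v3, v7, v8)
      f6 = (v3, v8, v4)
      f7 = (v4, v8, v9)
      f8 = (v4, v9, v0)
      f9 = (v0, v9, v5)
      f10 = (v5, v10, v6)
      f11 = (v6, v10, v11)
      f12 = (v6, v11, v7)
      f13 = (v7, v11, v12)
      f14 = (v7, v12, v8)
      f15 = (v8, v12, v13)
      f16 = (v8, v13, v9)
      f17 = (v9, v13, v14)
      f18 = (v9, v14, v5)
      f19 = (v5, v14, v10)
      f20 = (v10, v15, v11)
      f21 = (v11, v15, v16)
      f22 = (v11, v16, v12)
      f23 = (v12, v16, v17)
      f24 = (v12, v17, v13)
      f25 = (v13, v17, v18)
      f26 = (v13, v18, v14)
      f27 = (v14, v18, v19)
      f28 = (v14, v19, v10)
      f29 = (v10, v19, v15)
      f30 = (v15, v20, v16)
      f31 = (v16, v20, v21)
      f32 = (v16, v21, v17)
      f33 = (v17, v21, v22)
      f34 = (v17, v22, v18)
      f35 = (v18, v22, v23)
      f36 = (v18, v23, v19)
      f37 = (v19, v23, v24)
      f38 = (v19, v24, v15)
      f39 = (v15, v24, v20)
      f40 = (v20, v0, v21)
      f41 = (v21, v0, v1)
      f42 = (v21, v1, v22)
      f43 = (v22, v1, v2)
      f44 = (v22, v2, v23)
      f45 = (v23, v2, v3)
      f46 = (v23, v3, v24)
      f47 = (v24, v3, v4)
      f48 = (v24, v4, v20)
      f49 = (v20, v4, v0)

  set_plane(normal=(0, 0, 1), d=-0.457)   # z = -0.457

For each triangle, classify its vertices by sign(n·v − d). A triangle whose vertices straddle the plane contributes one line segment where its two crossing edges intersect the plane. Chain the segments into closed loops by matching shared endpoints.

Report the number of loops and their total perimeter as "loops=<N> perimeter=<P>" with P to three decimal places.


Straddling triangles (20 of 50):
  (v3,v8,v4) [++-] → (0.876292, 0.88418, -0.457)–(1.51866, 0, -0.457)  len=1.0929
  (v4,v8,v9) [-+-] → (0.876292, 0.88418, -0.457)–(0.4693, 1.44433, -0.457)  len=0.6924
  (v4,v9,v0) [--+] → (1.1397, 1.41527, -0.457)–(2.16801, 0, -0.457)  len=1.7494
  (v0,v9,v5) [+-+] → (1.1397, 1.41527, -0.457)–(0.669917, 2.06184, -0.457)  len=0.7992
  (v8,v13,v9) [++-] → (-0.570134, 1.10663, -0.457)–(0.4693, 1.44433, -0.457)  len=1.0929
  (v9,v13,v14) [-+-] → (-0.570134, 1.10663, -0.457)–(-1.22863, 0.892674, -0.457)  len=0.6924
  (v9,v14,v5) [--+] → (-0.993834, 1.52126, -0.457)–(0.669917, 2.06184, -0.457)  len=1.7494
  (v5,v14,v10) [+-+] → (-0.993834, 1.52126, -0.457)–(-1.75392, 1.27431, -0.457)  len=0.7992
  (v13,v18,v14) [++-] → (-1.22863, -0.20029, -0.457)–(-1.22863, 0.892674, -0.457)  len=1.0930
  (v14,v18,v19) [-+-] → (-1.22863, -0.20029, -0.457)–(-1.22863, -0.892674, -0.457)  len=0.6924
  (v14,v19,v10) [--+] → (-1.75392, -0.475062, -0.457)–(-1.75392, 1.27431, -0.457)  len=1.7494
  (v10,v19,v15) [+-+] → (-1.75392, -0.475062, -0.457)–(-1.75392, -1.27431, -0.457)  len=0.7992
  (v18,v23,v19) [++-] → (-0.189196, -1.23037, -0.457)–(-1.22863, -0.892674, -0.457)  len=1.0929
  (v19,v23,v24) [-+-] → (-0.189196, -1.23037, -0.457)–(0.4693, -1.44433, -0.457)  len=0.6924
  (v19,v24,v15) [--+] → (-0.0901697, -1.81489, -0.457)–(-1.75392, -1.27431, -0.457)  len=1.7494
  (v15,v24,v20) [+-+] → (-0.0901697, -1.81489, -0.457)–(0.669917, -2.06184, -0.457)  len=0.7992
  (v23,v3,v24) [++-] → (1.11167, -0.560148, -0.457)–(0.4693, -1.44433, -0.457)  len=1.0929
  (v24,v3,v4) [-+-] → (1.11167, -0.560148, -0.457)–(1.51866, 0, -0.457)  len=0.6924
  (v24,v4,v20) [--+] → (1.69822, -0.646577, -0.457)–(0.669917, -2.06184, -0.457)  len=1.7494
  (v20,v4,v0) [+-+] → (1.69822, -0.646577, -0.457)–(2.16801, 0, -0.457)  len=0.7992

Chained into 2 loop(s):
  loop 1: 10 segments, perimeter = 8.9265
  loop 2: 10 segments, perimeter = 12.7430
Total perimeter = 21.670

loops=2 perimeter=21.670


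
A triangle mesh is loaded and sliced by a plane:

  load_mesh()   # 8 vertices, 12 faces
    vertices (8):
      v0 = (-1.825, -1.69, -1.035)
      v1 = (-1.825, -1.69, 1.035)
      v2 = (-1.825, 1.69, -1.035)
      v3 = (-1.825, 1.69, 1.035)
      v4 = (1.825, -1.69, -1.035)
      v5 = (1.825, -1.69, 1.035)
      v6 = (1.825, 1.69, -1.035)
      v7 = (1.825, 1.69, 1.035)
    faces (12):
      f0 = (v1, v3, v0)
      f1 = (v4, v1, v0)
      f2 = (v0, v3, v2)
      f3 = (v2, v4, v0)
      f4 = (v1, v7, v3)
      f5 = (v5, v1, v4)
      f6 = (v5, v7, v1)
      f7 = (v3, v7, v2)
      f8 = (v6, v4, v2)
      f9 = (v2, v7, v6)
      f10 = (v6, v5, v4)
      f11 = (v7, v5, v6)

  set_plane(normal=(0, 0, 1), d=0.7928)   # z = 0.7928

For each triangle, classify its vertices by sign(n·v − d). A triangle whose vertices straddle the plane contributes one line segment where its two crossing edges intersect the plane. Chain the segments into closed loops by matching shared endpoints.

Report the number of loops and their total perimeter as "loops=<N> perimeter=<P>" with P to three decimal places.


loops=1 perimeter=14.060

Straddling triangles (8 of 12):
  (v1,v3,v0) [++-] → (-1.825, 1.29452, 0.7928)–(-1.825, -1.69, 0.7928)  len=2.9845
  (v4,v1,v0) [-+-] → (-1.39793, -1.69, 0.7928)–(-1.825, -1.69, 0.7928)  len=0.4271
  (v0,v3,v2) [-+-] → (-1.825, 1.29452, 0.7928)–(-1.825, 1.69, 0.7928)  len=0.3955
  (v5,v1,v4) [++-] → (-1.39793, -1.69, 0.7928)–(1.825, -1.69, 0.7928)  len=3.2229
  (v3,v7,v2) [++-] → (1.39793, 1.69, 0.7928)–(-1.825, 1.69, 0.7928)  len=3.2229
  (v2,v7,v6) [-+-] → (1.39793, 1.69, 0.7928)–(1.825, 1.69, 0.7928)  len=0.4271
  (v6,v5,v4) [-+-] → (1.825, -1.29452, 0.7928)–(1.825, -1.69, 0.7928)  len=0.3955
  (v7,v5,v6) [++-] → (1.825, -1.29452, 0.7928)–(1.825, 1.69, 0.7928)  len=2.9845

Chained into 1 loop(s):
  loop 1: 8 segments, perimeter = 14.0600
Total perimeter = 14.060


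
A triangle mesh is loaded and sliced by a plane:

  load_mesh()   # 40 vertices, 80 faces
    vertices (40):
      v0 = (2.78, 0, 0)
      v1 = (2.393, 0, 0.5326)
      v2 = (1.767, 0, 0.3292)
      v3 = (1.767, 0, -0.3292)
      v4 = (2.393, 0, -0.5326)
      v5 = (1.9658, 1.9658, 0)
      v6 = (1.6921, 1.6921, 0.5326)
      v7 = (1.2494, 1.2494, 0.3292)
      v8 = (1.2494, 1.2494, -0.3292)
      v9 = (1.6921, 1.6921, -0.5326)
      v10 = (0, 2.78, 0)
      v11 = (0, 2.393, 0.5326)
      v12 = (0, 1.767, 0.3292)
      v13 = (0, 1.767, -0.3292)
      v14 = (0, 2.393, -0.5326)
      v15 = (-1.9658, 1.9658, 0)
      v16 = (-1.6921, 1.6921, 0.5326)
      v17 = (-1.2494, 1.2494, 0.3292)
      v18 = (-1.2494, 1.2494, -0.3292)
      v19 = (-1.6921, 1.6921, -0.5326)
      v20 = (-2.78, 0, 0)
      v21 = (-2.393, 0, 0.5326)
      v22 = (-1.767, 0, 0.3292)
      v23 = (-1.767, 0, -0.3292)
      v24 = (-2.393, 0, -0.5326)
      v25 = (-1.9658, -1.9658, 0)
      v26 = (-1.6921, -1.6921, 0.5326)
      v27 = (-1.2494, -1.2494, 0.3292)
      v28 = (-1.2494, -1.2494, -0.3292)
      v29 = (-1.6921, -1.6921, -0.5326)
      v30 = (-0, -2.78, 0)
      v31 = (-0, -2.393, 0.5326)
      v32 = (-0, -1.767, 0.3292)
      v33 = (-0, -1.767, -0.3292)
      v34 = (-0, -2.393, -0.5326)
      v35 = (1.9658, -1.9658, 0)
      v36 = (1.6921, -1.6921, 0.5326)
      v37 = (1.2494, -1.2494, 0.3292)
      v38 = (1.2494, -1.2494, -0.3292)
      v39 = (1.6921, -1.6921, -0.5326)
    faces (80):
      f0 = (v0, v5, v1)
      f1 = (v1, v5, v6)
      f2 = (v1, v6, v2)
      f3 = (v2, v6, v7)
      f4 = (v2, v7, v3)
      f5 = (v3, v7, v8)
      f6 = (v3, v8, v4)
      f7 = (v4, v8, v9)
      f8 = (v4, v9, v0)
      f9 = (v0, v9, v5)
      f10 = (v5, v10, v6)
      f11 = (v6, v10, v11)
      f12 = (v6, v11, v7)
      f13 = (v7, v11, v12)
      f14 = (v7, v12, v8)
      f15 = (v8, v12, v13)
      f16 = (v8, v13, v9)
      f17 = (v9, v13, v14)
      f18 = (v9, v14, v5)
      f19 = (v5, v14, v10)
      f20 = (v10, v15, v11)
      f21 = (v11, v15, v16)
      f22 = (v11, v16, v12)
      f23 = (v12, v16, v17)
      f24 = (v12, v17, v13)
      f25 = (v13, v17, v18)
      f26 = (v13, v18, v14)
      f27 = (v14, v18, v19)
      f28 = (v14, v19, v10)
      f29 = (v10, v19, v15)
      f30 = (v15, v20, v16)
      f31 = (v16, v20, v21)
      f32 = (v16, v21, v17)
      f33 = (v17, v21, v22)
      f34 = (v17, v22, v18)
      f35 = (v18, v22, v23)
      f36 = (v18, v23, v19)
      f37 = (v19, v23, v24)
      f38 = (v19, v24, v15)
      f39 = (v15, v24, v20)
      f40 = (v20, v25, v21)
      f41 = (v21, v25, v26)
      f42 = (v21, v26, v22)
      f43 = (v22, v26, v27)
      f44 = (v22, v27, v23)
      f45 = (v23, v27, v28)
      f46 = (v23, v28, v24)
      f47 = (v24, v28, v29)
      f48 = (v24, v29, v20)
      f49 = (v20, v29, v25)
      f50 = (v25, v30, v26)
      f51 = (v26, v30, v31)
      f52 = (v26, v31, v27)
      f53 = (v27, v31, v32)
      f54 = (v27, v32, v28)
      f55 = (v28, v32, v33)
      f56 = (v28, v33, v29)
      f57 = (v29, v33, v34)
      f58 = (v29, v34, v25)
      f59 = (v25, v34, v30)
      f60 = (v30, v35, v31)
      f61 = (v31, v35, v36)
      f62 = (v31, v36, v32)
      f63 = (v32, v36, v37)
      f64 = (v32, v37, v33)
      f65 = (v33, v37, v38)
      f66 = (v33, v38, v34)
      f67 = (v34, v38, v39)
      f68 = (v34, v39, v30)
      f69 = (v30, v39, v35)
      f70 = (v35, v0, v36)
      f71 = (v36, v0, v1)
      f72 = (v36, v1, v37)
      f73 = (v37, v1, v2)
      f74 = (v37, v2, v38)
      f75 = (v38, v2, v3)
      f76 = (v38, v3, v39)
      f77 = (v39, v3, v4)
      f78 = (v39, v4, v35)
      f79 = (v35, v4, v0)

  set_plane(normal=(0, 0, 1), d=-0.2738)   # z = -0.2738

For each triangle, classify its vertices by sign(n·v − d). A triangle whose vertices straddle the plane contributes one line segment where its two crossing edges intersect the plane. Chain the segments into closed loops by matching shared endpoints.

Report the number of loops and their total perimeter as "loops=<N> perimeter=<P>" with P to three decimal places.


loops=2 perimeter=26.623

Straddling triangles (32 of 80):
  (v2,v7,v3) [++-] → (1.72345, 0.105129, -0.2738)–(1.767, 0, -0.2738)  len=0.1138
  (v3,v7,v8) [-+-] → (1.72345, 0.105129, -0.2738)–(1.2494, 1.2494, -0.2738)  len=1.2386
  (v4,v9,v0) [--+] → (2.22073, 0.869878, -0.2738)–(2.58105, 0, -0.2738)  len=0.9416
  (v0,v9,v5) [+-+] → (2.22073, 0.869878, -0.2738)–(1.8251, 1.8251, -0.2738)  len=1.0339
  (v7,v12,v8) [++-] → (1.14427, 1.29295, -0.2738)–(1.2494, 1.2494, -0.2738)  len=0.1138
  (v8,v12,v13) [-+-] → (1.14427, 1.29295, -0.2738)–(0, 1.767, -0.2738)  len=1.2386
  (v9,v14,v5) [--+] → (0.955218, 2.18542, -0.2738)–(1.8251, 1.8251, -0.2738)  len=0.9416
  (v5,v14,v10) [+-+] → (0.955218, 2.18542, -0.2738)–(0, 2.58105, -0.2738)  len=1.0339
  (v12,v17,v13) [++-] → (-0.105129, 1.72345, -0.2738)–(0, 1.767, -0.2738)  len=0.1138
  (v13,v17,v18) [-+-] → (-0.105129, 1.72345, -0.2738)–(-1.2494, 1.2494, -0.2738)  len=1.2386
  (v14,v19,v10) [--+] → (-0.869878, 2.22073, -0.2738)–(0, 2.58105, -0.2738)  len=0.9416
  (v10,v19,v15) [+-+] → (-0.869878, 2.22073, -0.2738)–(-1.8251, 1.8251, -0.2738)  len=1.0339
  (v17,v22,v18) [++-] → (-1.29295, 1.14427, -0.2738)–(-1.2494, 1.2494, -0.2738)  len=0.1138
  (v18,v22,v23) [-+-] → (-1.29295, 1.14427, -0.2738)–(-1.767, 0, -0.2738)  len=1.2386
  (v19,v24,v15) [--+] → (-2.18542, 0.955218, -0.2738)–(-1.8251, 1.8251, -0.2738)  len=0.9416
  (v15,v24,v20) [+-+] → (-2.18542, 0.955218, -0.2738)–(-2.58105, 0, -0.2738)  len=1.0339
  (v22,v27,v23) [++-] → (-1.72345, -0.105129, -0.2738)–(-1.767, 0, -0.2738)  len=0.1138
  (v23,v27,v28) [-+-] → (-1.72345, -0.105129, -0.2738)–(-1.2494, -1.2494, -0.2738)  len=1.2386
  (v24,v29,v20) [--+] → (-2.22073, -0.869878, -0.2738)–(-2.58105, 0, -0.2738)  len=0.9416
  (v20,v29,v25) [+-+] → (-2.22073, -0.869878, -0.2738)–(-1.8251, -1.8251, -0.2738)  len=1.0339
  (v27,v32,v28) [++-] → (-1.14427, -1.29295, -0.2738)–(-1.2494, -1.2494, -0.2738)  len=0.1138
  (v28,v32,v33) [-+-] → (-1.14427, -1.29295, -0.2738)–(0, -1.767, -0.2738)  len=1.2386
  (v29,v34,v25) [--+] → (-0.955218, -2.18542, -0.2738)–(-1.8251, -1.8251, -0.2738)  len=0.9416
  (v25,v34,v30) [+-+] → (-0.955218, -2.18542, -0.2738)–(0, -2.58105, -0.2738)  len=1.0339
  (v32,v37,v33) [++-] → (0.105129, -1.72345, -0.2738)–(0, -1.767, -0.2738)  len=0.1138
  (v33,v37,v38) [-+-] → (0.105129, -1.72345, -0.2738)–(1.2494, -1.2494, -0.2738)  len=1.2386
  (v34,v39,v30) [--+] → (0.869878, -2.22073, -0.2738)–(0, -2.58105, -0.2738)  len=0.9416
  (v30,v39,v35) [+-+] → (0.869878, -2.22073, -0.2738)–(1.8251, -1.8251, -0.2738)  len=1.0339
  (v37,v2,v38) [++-] → (1.29295, -1.14427, -0.2738)–(1.2494, -1.2494, -0.2738)  len=0.1138
  (v38,v2,v3) [-+-] → (1.29295, -1.14427, -0.2738)–(1.767, 0, -0.2738)  len=1.2386
  (v39,v4,v35) [--+] → (2.18542, -0.955218, -0.2738)–(1.8251, -1.8251, -0.2738)  len=0.9416
  (v35,v4,v0) [+-+] → (2.18542, -0.955218, -0.2738)–(2.58105, 0, -0.2738)  len=1.0339

Chained into 2 loop(s):
  loop 1: 16 segments, perimeter = 10.8190
  loop 2: 16 segments, perimeter = 15.8037
Total perimeter = 26.623


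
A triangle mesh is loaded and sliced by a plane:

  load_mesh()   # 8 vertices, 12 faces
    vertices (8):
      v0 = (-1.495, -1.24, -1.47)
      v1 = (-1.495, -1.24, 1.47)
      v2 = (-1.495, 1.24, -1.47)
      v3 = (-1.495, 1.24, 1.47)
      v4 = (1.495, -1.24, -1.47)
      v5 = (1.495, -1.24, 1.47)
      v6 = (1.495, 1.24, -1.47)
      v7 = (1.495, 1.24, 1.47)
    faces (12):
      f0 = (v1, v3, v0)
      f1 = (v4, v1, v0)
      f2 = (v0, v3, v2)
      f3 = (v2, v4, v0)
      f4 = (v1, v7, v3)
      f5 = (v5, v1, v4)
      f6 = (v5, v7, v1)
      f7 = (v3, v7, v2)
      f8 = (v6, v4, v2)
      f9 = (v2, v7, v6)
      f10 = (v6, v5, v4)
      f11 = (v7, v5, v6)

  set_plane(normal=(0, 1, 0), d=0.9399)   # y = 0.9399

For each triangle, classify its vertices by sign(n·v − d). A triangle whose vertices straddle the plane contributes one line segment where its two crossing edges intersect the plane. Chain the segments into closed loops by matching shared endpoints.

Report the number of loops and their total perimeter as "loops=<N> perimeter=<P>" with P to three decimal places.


loops=1 perimeter=11.860

Straddling triangles (8 of 12):
  (v1,v3,v0) [-+-] → (-1.495, 0.9399, 1.47)–(-1.495, 0.9399, 1.11424)  len=0.3558
  (v0,v3,v2) [-++] → (-1.495, 0.9399, 1.11424)–(-1.495, 0.9399, -1.47)  len=2.5842
  (v2,v4,v0) [+--] → (-1.13319, 0.9399, -1.47)–(-1.495, 0.9399, -1.47)  len=0.3618
  (v1,v7,v3) [-++] → (1.13319, 0.9399, 1.47)–(-1.495, 0.9399, 1.47)  len=2.6282
  (v5,v7,v1) [-+-] → (1.495, 0.9399, 1.47)–(1.13319, 0.9399, 1.47)  len=0.3618
  (v6,v4,v2) [+-+] → (1.495, 0.9399, -1.47)–(-1.13319, 0.9399, -1.47)  len=2.6282
  (v6,v5,v4) [+--] → (1.495, 0.9399, -1.11424)–(1.495, 0.9399, -1.47)  len=0.3558
  (v7,v5,v6) [+-+] → (1.495, 0.9399, 1.47)–(1.495, 0.9399, -1.11424)  len=2.5842

Chained into 1 loop(s):
  loop 1: 8 segments, perimeter = 11.8600
Total perimeter = 11.860


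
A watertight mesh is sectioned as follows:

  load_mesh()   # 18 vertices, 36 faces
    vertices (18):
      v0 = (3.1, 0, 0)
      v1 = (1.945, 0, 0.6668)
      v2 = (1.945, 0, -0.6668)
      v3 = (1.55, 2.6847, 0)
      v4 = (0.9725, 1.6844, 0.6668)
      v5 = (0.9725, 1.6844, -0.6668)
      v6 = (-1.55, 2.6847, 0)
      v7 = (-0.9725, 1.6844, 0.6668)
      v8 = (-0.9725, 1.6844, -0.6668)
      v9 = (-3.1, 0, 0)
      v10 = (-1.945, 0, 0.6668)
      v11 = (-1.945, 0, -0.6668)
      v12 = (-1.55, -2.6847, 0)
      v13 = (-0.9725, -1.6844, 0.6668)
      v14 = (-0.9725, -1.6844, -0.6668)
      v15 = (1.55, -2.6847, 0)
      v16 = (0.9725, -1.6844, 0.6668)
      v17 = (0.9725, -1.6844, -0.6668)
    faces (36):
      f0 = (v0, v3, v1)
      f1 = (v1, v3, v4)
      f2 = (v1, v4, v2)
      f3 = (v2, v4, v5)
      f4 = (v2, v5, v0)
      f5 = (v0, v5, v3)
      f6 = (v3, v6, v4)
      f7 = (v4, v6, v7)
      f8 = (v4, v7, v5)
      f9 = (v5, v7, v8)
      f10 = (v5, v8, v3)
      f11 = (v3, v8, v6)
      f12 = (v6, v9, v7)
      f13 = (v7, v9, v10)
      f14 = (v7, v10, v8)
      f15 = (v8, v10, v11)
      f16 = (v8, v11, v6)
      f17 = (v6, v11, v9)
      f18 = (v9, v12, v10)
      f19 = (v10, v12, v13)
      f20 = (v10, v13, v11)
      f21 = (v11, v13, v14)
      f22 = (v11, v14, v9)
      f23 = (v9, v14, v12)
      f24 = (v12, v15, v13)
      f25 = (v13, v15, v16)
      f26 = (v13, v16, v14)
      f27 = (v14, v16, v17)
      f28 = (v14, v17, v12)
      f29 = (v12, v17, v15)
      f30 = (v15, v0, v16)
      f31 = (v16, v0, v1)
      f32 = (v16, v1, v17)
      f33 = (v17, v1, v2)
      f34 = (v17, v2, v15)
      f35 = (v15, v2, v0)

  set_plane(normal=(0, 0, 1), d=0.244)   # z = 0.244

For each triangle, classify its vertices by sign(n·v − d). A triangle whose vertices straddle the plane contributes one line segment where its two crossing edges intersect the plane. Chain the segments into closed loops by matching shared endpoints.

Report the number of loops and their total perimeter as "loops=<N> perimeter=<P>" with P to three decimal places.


loops=2 perimeter=27.734

Straddling triangles (24 of 36):
  (v0,v3,v1) [--+] → (1.69454, 1.7023, 0.244)–(2.67735, 0, 0.244)  len=1.9656
  (v1,v3,v4) [+-+] → (1.69454, 1.7023, 0.244)–(1.33868, 2.31866, 0.244)  len=0.7117
  (v1,v4,v2) [++-] → (1.28082, 1.15038, 0.244)–(1.945, 0, 0.244)  len=1.3284
  (v2,v4,v5) [-+-] → (1.28082, 1.15038, 0.244)–(0.9725, 1.6844, 0.244)  len=0.6166
  (v3,v6,v4) [--+] → (-0.62695, 2.31866, 0.244)–(1.33868, 2.31866, 0.244)  len=1.9656
  (v4,v6,v7) [+-+] → (-0.62695, 2.31866, 0.244)–(-1.33868, 2.31866, 0.244)  len=0.7117
  (v4,v7,v5) [++-] → (-0.355864, 1.6844, 0.244)–(0.9725, 1.6844, 0.244)  len=1.3284
  (v5,v7,v8) [-+-] → (-0.355864, 1.6844, 0.244)–(-0.9725, 1.6844, 0.244)  len=0.6166
  (v6,v9,v7) [--+] → (-2.32149, 0.616367, 0.244)–(-1.33868, 2.31866, 0.244)  len=1.9656
  (v7,v9,v10) [+-+] → (-2.32149, 0.616367, 0.244)–(-2.67735, 0, 0.244)  len=0.7117
  (v7,v10,v8) [++-] → (-1.63668, 0.534016, 0.244)–(-0.9725, 1.6844, 0.244)  len=1.3284
  (v8,v10,v11) [-+-] → (-1.63668, 0.534016, 0.244)–(-1.945, 0, 0.244)  len=0.6166
  (v9,v12,v10) [--+] → (-1.69454, -1.7023, 0.244)–(-2.67735, 0, 0.244)  len=1.9656
  (v10,v12,v13) [+-+] → (-1.69454, -1.7023, 0.244)–(-1.33868, -2.31866, 0.244)  len=0.7117
  (v10,v13,v11) [++-] → (-1.28082, -1.15038, 0.244)–(-1.945, 0, 0.244)  len=1.3284
  (v11,v13,v14) [-+-] → (-1.28082, -1.15038, 0.244)–(-0.9725, -1.6844, 0.244)  len=0.6166
  (v12,v15,v13) [--+] → (0.62695, -2.31866, 0.244)–(-1.33868, -2.31866, 0.244)  len=1.9656
  (v13,v15,v16) [+-+] → (0.62695, -2.31866, 0.244)–(1.33868, -2.31866, 0.244)  len=0.7117
  (v13,v16,v14) [++-] → (0.355864, -1.6844, 0.244)–(-0.9725, -1.6844, 0.244)  len=1.3284
  (v14,v16,v17) [-+-] → (0.355864, -1.6844, 0.244)–(0.9725, -1.6844, 0.244)  len=0.6166
  (v15,v0,v16) [--+] → (2.32149, -0.616367, 0.244)–(1.33868, -2.31866, 0.244)  len=1.9656
  (v16,v0,v1) [+-+] → (2.32149, -0.616367, 0.244)–(2.67735, 0, 0.244)  len=0.7117
  (v16,v1,v17) [++-] → (1.63668, -0.534016, 0.244)–(0.9725, -1.6844, 0.244)  len=1.3284
  (v17,v1,v2) [-+-] → (1.63668, -0.534016, 0.244)–(1.945, 0, 0.244)  len=0.6166

Chained into 2 loop(s):
  loop 1: 12 segments, perimeter = 16.0641
  loop 2: 12 segments, perimeter = 11.6699
Total perimeter = 27.734


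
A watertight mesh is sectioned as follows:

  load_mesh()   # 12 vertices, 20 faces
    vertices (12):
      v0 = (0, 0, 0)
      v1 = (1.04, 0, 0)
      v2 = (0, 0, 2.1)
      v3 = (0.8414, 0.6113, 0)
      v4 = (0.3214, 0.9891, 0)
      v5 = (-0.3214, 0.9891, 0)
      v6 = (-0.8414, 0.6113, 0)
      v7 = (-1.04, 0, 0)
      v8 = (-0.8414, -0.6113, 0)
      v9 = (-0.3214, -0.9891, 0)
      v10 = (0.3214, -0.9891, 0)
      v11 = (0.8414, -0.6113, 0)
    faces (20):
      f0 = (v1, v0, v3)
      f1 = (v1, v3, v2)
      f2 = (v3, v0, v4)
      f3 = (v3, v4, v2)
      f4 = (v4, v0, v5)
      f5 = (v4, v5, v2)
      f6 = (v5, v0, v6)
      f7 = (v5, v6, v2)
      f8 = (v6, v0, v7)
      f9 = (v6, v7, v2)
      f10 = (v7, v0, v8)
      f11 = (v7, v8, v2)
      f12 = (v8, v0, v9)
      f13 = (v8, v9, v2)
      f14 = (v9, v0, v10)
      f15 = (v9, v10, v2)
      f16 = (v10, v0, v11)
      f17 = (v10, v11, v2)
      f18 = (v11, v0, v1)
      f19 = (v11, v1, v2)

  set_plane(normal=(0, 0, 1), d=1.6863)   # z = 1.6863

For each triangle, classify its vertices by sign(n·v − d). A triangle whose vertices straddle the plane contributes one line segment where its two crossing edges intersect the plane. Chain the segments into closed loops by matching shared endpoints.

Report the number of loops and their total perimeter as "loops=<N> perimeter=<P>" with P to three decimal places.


Straddling triangles (10 of 20):
  (v1,v3,v2) [--+] → (0.165756, 0.120426, 1.6863)–(0.20488, 0, 1.6863)  len=0.1266
  (v3,v4,v2) [--+] → (0.0633158, 0.194853, 1.6863)–(0.165756, 0.120426, 1.6863)  len=0.1266
  (v4,v5,v2) [--+] → (-0.0633158, 0.194853, 1.6863)–(0.0633158, 0.194853, 1.6863)  len=0.1266
  (v5,v6,v2) [--+] → (-0.165756, 0.120426, 1.6863)–(-0.0633158, 0.194853, 1.6863)  len=0.1266
  (v6,v7,v2) [--+] → (-0.20488, 0, 1.6863)–(-0.165756, 0.120426, 1.6863)  len=0.1266
  (v7,v8,v2) [--+] → (-0.165756, -0.120426, 1.6863)–(-0.20488, 0, 1.6863)  len=0.1266
  (v8,v9,v2) [--+] → (-0.0633158, -0.194853, 1.6863)–(-0.165756, -0.120426, 1.6863)  len=0.1266
  (v9,v10,v2) [--+] → (0.0633158, -0.194853, 1.6863)–(-0.0633158, -0.194853, 1.6863)  len=0.1266
  (v10,v11,v2) [--+] → (0.165756, -0.120426, 1.6863)–(0.0633158, -0.194853, 1.6863)  len=0.1266
  (v11,v1,v2) [--+] → (0.20488, 0, 1.6863)–(0.165756, -0.120426, 1.6863)  len=0.1266

Chained into 1 loop(s):
  loop 1: 10 segments, perimeter = 1.2662
Total perimeter = 1.266

loops=1 perimeter=1.266


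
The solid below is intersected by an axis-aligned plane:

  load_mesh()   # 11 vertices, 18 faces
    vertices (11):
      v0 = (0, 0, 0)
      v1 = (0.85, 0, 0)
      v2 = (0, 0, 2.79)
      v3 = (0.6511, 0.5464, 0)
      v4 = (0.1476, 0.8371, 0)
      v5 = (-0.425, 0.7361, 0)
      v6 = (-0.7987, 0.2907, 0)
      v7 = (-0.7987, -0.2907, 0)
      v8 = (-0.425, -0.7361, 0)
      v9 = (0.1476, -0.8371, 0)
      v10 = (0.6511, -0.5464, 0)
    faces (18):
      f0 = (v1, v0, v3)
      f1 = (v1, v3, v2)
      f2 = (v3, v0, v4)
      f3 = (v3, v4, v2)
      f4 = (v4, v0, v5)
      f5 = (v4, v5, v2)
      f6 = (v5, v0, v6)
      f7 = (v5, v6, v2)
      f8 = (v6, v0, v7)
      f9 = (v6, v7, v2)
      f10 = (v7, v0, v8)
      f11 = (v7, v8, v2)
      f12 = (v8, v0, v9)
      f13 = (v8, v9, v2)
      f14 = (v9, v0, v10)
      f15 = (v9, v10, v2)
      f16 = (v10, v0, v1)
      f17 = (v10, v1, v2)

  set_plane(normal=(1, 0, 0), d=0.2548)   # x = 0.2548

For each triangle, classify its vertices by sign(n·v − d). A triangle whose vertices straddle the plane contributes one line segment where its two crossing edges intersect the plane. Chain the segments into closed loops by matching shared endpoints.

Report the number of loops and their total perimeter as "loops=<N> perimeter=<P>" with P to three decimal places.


loops=1 perimeter=5.794

Straddling triangles (8 of 18):
  (v1,v0,v3) [+-+] → (0.2548, 0, 0)–(0.2548, 0.213827, 0)  len=0.2138
  (v1,v3,v2) [++-] → (0.2548, 0.213827, 1.69817)–(0.2548, 0, 1.95366)  len=0.3332
  (v3,v0,v4) [+--] → (0.2548, 0.213827, 0)–(0.2548, 0.775207, 0)  len=0.5614
  (v3,v4,v2) [+--] → (0.2548, 0.775207, 0)–(0.2548, 0.213827, 1.69817)  len=1.7886
  (v9,v0,v10) [--+] → (0.2548, -0.213827, 0)–(0.2548, -0.775207, 0)  len=0.5614
  (v9,v10,v2) [-+-] → (0.2548, -0.775207, 0)–(0.2548, -0.213827, 1.69817)  len=1.7886
  (v10,v0,v1) [+-+] → (0.2548, -0.213827, 0)–(0.2548, 0, 0)  len=0.2138
  (v10,v1,v2) [++-] → (0.2548, 0, 1.95366)–(0.2548, -0.213827, 1.69817)  len=0.3332

Chained into 1 loop(s):
  loop 1: 8 segments, perimeter = 5.7938
Total perimeter = 5.794


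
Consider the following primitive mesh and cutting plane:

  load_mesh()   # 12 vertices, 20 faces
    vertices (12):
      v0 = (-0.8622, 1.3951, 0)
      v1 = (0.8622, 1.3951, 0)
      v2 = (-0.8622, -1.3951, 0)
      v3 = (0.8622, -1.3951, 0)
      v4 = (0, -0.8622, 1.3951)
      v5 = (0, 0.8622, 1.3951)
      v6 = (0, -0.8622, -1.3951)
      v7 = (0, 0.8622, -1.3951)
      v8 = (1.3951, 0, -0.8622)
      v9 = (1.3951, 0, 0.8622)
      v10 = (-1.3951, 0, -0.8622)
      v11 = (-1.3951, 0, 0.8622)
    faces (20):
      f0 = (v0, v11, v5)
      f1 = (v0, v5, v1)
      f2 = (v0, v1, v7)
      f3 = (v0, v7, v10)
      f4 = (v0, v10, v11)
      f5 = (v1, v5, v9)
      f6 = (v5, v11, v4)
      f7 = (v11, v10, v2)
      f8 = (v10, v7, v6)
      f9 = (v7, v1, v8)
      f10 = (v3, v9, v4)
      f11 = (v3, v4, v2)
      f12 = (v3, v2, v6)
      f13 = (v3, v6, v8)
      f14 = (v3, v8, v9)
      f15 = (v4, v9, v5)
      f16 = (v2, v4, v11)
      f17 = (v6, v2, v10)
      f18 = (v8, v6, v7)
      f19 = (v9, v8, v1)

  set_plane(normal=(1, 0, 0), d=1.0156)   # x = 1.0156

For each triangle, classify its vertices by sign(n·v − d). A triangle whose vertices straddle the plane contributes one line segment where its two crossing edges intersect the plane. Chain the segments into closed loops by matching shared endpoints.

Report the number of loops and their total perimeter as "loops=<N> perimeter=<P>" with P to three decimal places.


loops=1 perimeter=6.224

Straddling triangles (8 of 20):
  (v1,v5,v9) [--+] → (1.0156, 0.234539, 1.00716)–(1.0156, 0.993508, 0.248192)  len=1.0733
  (v7,v1,v8) [--+] → (1.0156, 0.993508, -0.248192)–(1.0156, 0.234539, -1.00716)  len=1.0733
  (v3,v9,v4) [-+-] → (1.0156, -0.993508, 0.248192)–(1.0156, -0.234539, 1.00716)  len=1.0733
  (v3,v6,v8) [--+] → (1.0156, -0.234539, -1.00716)–(1.0156, -0.993508, -0.248192)  len=1.0733
  (v3,v8,v9) [-++] → (1.0156, -0.993508, -0.248192)–(1.0156, -0.993508, 0.248192)  len=0.4964
  (v4,v9,v5) [-+-] → (1.0156, -0.234539, 1.00716)–(1.0156, 0.234539, 1.00716)  len=0.4691
  (v8,v6,v7) [+--] → (1.0156, -0.234539, -1.00716)–(1.0156, 0.234539, -1.00716)  len=0.4691
  (v9,v8,v1) [++-] → (1.0156, 0.993508, -0.248192)–(1.0156, 0.993508, 0.248192)  len=0.4964

Chained into 1 loop(s):
  loop 1: 8 segments, perimeter = 6.2243
Total perimeter = 6.224


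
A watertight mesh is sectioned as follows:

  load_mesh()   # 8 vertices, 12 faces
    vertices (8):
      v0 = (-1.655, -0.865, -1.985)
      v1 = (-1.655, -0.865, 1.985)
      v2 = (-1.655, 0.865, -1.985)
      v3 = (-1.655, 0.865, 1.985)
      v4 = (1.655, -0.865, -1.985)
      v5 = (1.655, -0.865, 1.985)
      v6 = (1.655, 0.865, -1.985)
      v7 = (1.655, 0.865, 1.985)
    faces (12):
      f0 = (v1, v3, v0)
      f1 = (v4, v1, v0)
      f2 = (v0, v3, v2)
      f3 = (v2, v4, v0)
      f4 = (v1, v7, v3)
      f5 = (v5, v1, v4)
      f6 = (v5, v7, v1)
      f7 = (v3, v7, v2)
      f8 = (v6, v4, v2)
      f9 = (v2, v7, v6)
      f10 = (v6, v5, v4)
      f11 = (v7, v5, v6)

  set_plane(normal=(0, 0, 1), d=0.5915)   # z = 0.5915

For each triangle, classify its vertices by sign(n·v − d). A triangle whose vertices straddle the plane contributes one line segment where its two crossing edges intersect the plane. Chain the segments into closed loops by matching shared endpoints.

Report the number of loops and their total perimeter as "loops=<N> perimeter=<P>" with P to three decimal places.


loops=1 perimeter=10.080

Straddling triangles (8 of 12):
  (v1,v3,v0) [++-] → (-1.655, 0.257757, 0.5915)–(-1.655, -0.865, 0.5915)  len=1.1228
  (v4,v1,v0) [-+-] → (-0.493165, -0.865, 0.5915)–(-1.655, -0.865, 0.5915)  len=1.1618
  (v0,v3,v2) [-+-] → (-1.655, 0.257757, 0.5915)–(-1.655, 0.865, 0.5915)  len=0.6072
  (v5,v1,v4) [++-] → (-0.493165, -0.865, 0.5915)–(1.655, -0.865, 0.5915)  len=2.1482
  (v3,v7,v2) [++-] → (0.493165, 0.865, 0.5915)–(-1.655, 0.865, 0.5915)  len=2.1482
  (v2,v7,v6) [-+-] → (0.493165, 0.865, 0.5915)–(1.655, 0.865, 0.5915)  len=1.1618
  (v6,v5,v4) [-+-] → (1.655, -0.257757, 0.5915)–(1.655, -0.865, 0.5915)  len=0.6072
  (v7,v5,v6) [++-] → (1.655, -0.257757, 0.5915)–(1.655, 0.865, 0.5915)  len=1.1228

Chained into 1 loop(s):
  loop 1: 8 segments, perimeter = 10.0800
Total perimeter = 10.080


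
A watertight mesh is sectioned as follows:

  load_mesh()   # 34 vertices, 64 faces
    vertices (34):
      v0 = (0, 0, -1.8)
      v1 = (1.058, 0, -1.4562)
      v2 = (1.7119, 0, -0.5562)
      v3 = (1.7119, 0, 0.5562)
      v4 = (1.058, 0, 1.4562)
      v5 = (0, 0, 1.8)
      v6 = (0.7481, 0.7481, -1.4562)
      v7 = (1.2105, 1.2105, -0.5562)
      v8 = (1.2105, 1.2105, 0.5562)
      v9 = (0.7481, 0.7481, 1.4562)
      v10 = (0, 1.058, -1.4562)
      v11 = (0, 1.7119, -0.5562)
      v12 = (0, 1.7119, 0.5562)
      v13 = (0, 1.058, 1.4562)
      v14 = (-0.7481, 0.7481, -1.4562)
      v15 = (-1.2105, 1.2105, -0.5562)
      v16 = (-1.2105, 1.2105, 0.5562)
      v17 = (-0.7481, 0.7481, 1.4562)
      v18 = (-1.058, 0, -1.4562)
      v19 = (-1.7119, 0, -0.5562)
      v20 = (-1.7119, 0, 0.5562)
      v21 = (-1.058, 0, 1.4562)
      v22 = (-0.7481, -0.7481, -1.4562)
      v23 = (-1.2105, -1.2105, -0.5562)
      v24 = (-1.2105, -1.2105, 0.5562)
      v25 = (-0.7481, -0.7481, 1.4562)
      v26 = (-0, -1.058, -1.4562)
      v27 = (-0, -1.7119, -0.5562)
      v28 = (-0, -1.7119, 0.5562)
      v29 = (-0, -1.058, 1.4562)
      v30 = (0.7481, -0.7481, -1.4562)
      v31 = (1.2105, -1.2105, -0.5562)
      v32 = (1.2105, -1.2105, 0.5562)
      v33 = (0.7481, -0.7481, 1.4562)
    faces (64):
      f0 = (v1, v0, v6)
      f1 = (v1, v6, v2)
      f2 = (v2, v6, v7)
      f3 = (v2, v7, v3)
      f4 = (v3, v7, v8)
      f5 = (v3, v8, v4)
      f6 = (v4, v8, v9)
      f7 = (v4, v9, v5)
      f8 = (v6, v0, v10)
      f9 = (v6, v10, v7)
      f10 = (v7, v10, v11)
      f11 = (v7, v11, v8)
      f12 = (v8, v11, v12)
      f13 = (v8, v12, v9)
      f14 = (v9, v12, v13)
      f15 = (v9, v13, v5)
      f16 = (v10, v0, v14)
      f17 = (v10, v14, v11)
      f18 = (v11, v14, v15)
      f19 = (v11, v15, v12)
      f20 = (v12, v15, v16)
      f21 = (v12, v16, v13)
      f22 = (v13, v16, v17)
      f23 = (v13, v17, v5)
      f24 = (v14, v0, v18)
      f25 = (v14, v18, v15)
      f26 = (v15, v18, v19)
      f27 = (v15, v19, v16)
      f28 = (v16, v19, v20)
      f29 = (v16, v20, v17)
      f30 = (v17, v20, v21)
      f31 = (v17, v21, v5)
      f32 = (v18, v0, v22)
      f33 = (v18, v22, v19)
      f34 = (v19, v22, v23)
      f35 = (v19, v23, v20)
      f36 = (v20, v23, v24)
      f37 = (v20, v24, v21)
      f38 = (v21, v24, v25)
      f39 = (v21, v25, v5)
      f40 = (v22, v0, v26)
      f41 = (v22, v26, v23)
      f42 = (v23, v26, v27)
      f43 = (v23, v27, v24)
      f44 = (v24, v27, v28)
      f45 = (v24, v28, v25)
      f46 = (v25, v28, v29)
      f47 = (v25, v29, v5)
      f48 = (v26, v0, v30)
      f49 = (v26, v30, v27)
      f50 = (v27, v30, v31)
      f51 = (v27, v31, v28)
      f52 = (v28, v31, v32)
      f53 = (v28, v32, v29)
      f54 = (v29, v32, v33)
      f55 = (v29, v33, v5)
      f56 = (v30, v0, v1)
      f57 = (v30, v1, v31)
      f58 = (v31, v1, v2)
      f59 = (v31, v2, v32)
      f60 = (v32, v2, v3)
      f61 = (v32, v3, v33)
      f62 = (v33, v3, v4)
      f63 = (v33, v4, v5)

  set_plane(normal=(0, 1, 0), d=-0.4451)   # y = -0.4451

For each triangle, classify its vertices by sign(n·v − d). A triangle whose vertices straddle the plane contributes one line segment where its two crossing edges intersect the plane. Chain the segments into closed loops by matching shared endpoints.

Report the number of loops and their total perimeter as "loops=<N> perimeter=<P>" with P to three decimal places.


loops=1 perimeter=10.273

Straddling triangles (20 of 64):
  (v18,v0,v22) [++-] → (-0.4451, -0.4451, -1.59545)–(-0.873618, -0.4451, -1.4562)  len=0.4506
  (v18,v22,v19) [+-+] → (-0.873618, -0.4451, -1.4562)–(-1.13846, -0.4451, -1.09168)  len=0.4506
  (v19,v22,v23) [+--] → (-1.13846, -0.4451, -1.09168)–(-1.52754, -0.4451, -0.5562)  len=0.6619
  (v19,v23,v20) [+-+] → (-1.52754, -0.4451, -0.5562)–(-1.52754, -0.4451, 0.147171)  len=0.7034
  (v20,v23,v24) [+--] → (-1.52754, -0.4451, 0.147171)–(-1.52754, -0.4451, 0.5562)  len=0.4090
  (v20,v24,v21) [+-+] → (-1.52754, -0.4451, 0.5562)–(-1.11407, -0.4451, 1.12527)  len=0.7034
  (v21,v24,v25) [+--] → (-1.11407, -0.4451, 1.12527)–(-0.873618, -0.4451, 1.4562)  len=0.4091
  (v21,v25,v5) [+-+] → (-0.873618, -0.4451, 1.4562)–(-0.4451, -0.4451, 1.59545)  len=0.4506
  (v22,v0,v26) [-+-] → (-0.4451, -0.4451, -1.59545)–(0, -0.4451, -1.65536)  len=0.4491
  (v25,v29,v5) [--+] → (0, -0.4451, 1.65536)–(-0.4451, -0.4451, 1.59545)  len=0.4491
  (v26,v0,v30) [-+-] → (0, -0.4451, -1.65536)–(0.4451, -0.4451, -1.59545)  len=0.4491
  (v29,v33,v5) [--+] → (0.4451, -0.4451, 1.59545)–(0, -0.4451, 1.65536)  len=0.4491
  (v30,v0,v1) [-++] → (0.4451, -0.4451, -1.59545)–(0.873618, -0.4451, -1.4562)  len=0.4506
  (v30,v1,v31) [-+-] → (0.873618, -0.4451, -1.4562)–(1.11407, -0.4451, -1.12527)  len=0.4091
  (v31,v1,v2) [-++] → (1.11407, -0.4451, -1.12527)–(1.52754, -0.4451, -0.5562)  len=0.7034
  (v31,v2,v32) [-+-] → (1.52754, -0.4451, -0.5562)–(1.52754, -0.4451, -0.147171)  len=0.4090
  (v32,v2,v3) [-++] → (1.52754, -0.4451, -0.147171)–(1.52754, -0.4451, 0.5562)  len=0.7034
  (v32,v3,v33) [-+-] → (1.52754, -0.4451, 0.5562)–(1.13846, -0.4451, 1.09168)  len=0.6619
  (v33,v3,v4) [-++] → (1.13846, -0.4451, 1.09168)–(0.873618, -0.4451, 1.4562)  len=0.4506
  (v33,v4,v5) [-++] → (0.873618, -0.4451, 1.4562)–(0.4451, -0.4451, 1.59545)  len=0.4506

Chained into 1 loop(s):
  loop 1: 20 segments, perimeter = 10.2735
Total perimeter = 10.273


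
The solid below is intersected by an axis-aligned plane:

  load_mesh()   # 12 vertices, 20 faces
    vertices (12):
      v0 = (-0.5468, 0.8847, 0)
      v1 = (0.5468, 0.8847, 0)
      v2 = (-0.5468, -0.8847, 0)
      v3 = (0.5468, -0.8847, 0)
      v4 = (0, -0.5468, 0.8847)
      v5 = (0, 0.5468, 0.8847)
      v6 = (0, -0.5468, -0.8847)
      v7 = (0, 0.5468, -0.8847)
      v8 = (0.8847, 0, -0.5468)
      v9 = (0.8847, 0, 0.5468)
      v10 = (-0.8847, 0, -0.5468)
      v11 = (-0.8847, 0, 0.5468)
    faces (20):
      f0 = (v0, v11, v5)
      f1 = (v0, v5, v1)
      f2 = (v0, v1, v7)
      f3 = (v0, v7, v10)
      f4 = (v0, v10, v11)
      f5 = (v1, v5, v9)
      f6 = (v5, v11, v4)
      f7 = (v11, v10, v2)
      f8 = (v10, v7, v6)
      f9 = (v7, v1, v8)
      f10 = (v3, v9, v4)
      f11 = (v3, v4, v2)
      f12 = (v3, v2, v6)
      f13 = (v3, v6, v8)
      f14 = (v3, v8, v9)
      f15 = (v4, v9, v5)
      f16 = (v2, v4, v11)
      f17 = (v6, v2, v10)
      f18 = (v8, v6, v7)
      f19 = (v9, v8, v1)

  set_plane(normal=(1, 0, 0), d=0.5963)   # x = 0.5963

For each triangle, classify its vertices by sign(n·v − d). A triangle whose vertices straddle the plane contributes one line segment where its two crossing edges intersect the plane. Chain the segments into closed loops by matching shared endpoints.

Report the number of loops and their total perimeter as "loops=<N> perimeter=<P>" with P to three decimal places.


Straddling triangles (8 of 20):
  (v1,v5,v9) [--+] → (0.5963, 0.178249, 0.656951)–(0.5963, 0.755098, 0.0801024)  len=0.8158
  (v7,v1,v8) [--+] → (0.5963, 0.755098, -0.0801024)–(0.5963, 0.178249, -0.656951)  len=0.8158
  (v3,v9,v4) [-+-] → (0.5963, -0.755098, 0.0801024)–(0.5963, -0.178249, 0.656951)  len=0.8158
  (v3,v6,v8) [--+] → (0.5963, -0.178249, -0.656951)–(0.5963, -0.755098, -0.0801024)  len=0.8158
  (v3,v8,v9) [-++] → (0.5963, -0.755098, -0.0801024)–(0.5963, -0.755098, 0.0801024)  len=0.1602
  (v4,v9,v5) [-+-] → (0.5963, -0.178249, 0.656951)–(0.5963, 0.178249, 0.656951)  len=0.3565
  (v8,v6,v7) [+--] → (0.5963, -0.178249, -0.656951)–(0.5963, 0.178249, -0.656951)  len=0.3565
  (v9,v8,v1) [++-] → (0.5963, 0.755098, -0.0801024)–(0.5963, 0.755098, 0.0801024)  len=0.1602

Chained into 1 loop(s):
  loop 1: 8 segments, perimeter = 4.2966
Total perimeter = 4.297

loops=1 perimeter=4.297
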